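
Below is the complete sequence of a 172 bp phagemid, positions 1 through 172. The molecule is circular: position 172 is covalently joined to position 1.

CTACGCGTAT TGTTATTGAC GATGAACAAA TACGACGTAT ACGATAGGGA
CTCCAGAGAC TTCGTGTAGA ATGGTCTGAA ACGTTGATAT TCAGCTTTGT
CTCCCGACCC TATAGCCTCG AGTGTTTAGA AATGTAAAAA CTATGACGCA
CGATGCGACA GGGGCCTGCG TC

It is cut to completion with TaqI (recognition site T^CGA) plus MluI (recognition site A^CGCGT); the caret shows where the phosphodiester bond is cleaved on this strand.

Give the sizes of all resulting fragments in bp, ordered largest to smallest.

The TaqI site (TCGA) starts at position 118.
TaqI cuts after the first base of each site, so after position 118.
The MluI site (ACGCGT) starts at position 3.
MluI cuts after the first base of each site, so after position 3.
Combined cut positions: 3, 118.
Circular molecule, 2 cuts → 2 fragments:
  4–118 → 115 bp
  119–172 then 1–3 → 54 + 3 = 57 bp
Sorted largest to smallest: 115, 57 bp.

115, 57 bp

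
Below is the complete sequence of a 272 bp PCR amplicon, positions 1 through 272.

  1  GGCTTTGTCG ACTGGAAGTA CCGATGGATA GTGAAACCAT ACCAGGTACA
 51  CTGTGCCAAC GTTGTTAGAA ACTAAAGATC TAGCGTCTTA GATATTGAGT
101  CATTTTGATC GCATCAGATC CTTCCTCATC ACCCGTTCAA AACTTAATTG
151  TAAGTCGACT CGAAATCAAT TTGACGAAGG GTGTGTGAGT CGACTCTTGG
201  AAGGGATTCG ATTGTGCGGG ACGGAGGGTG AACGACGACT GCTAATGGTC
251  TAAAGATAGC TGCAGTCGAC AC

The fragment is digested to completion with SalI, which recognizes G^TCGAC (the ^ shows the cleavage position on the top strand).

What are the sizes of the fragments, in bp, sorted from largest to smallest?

SalI sites (GTCGAC) start at positions 7, 154, 189, 265.
SalI cuts after the first base of each site, so after positions 7, 154, 189, 265.
Linear molecule, 4 cuts → 5 fragments:
  1–7 → 7 bp
  8–154 → 147 bp
  155–189 → 35 bp
  190–265 → 76 bp
  266–272 → 7 bp
Sorted largest to smallest: 147, 76, 35, 7, 7 bp.

147, 76, 35, 7, 7 bp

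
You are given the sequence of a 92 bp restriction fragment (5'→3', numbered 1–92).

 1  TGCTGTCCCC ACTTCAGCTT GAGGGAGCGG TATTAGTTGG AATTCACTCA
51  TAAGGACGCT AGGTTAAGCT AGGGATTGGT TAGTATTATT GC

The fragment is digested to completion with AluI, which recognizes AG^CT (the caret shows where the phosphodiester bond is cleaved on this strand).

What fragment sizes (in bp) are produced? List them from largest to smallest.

AluI sites (AGCT) start at positions 16, 67.
AluI cuts after base 2 of each site, so after positions 17, 68.
Linear molecule, 2 cuts → 3 fragments:
  1–17 → 17 bp
  18–68 → 51 bp
  69–92 → 24 bp
Sorted largest to smallest: 51, 24, 17 bp.

51, 24, 17 bp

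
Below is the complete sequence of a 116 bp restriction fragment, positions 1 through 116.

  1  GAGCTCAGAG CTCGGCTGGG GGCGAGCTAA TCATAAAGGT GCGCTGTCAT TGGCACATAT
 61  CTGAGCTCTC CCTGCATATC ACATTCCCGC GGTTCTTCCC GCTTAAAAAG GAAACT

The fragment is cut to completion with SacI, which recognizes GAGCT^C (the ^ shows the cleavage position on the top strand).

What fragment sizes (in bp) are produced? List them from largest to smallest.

55, 49, 7, 5 bp

SacI sites (GAGCTC) start at positions 1, 8, 63.
SacI cuts after base 5 of each site (before the last base), so after positions 5, 12, 67.
Linear molecule, 3 cuts → 4 fragments:
  1–5 → 5 bp
  6–12 → 7 bp
  13–67 → 55 bp
  68–116 → 49 bp
Sorted largest to smallest: 55, 49, 7, 5 bp.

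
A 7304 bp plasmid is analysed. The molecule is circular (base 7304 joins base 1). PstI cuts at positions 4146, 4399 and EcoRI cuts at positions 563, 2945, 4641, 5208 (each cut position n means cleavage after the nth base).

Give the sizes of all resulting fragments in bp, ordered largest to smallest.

2659, 2382, 1201, 567, 253, 242 bp

Combined cut positions (sorted): 563, 2945, 4146, 4399, 4641, 5208.
Circular molecule, 6 cuts → 6 fragments:
  2945 − 563 = 2382 bp
  4146 − 2945 = 1201 bp
  4399 − 4146 = 253 bp
  4641 − 4399 = 242 bp
  5208 − 4641 = 567 bp
  wrap: 7304 − 5208 + 563 = 2659 bp
Sorted largest to smallest: 2659, 2382, 1201, 567, 253, 242 bp.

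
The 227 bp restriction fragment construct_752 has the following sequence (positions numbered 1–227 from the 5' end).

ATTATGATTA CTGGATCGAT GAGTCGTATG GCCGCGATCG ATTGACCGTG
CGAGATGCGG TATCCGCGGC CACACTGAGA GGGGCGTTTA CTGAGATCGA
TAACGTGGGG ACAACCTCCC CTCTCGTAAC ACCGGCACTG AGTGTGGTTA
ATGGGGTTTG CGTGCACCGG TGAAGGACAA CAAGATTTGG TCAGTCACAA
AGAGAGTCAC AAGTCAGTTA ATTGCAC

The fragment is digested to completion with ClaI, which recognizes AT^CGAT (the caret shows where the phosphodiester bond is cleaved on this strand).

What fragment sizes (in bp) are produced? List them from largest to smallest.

130, 59, 22, 16 bp

ClaI sites (ATCGAT) start at positions 15, 37, 96.
ClaI cuts after base 2 of each site, so after positions 16, 38, 97.
Linear molecule, 3 cuts → 4 fragments:
  1–16 → 16 bp
  17–38 → 22 bp
  39–97 → 59 bp
  98–227 → 130 bp
Sorted largest to smallest: 130, 59, 22, 16 bp.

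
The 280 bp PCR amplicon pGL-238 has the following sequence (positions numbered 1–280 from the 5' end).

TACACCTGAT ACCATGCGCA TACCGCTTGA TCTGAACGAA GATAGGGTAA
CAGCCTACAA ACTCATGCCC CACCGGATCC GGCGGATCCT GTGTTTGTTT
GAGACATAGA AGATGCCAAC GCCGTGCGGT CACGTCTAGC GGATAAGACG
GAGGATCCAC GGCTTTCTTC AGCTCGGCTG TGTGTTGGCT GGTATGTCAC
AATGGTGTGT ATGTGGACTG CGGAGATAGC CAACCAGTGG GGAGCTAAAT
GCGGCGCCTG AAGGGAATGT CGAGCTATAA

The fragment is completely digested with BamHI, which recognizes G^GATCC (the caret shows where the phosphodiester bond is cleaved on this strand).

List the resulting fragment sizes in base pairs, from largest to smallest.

127, 75, 69, 9 bp

BamHI sites (GGATCC) start at positions 75, 84, 153.
BamHI cuts after the first base of each site, so after positions 75, 84, 153.
Linear molecule, 3 cuts → 4 fragments:
  1–75 → 75 bp
  76–84 → 9 bp
  85–153 → 69 bp
  154–280 → 127 bp
Sorted largest to smallest: 127, 75, 69, 9 bp.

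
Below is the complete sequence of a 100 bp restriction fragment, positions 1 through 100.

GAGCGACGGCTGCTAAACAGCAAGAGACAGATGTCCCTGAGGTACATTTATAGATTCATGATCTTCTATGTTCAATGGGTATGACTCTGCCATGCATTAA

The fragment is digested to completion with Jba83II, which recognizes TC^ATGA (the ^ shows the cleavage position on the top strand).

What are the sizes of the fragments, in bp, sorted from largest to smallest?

The Jba83II site (TCATGA) starts at position 56.
Jba83II cuts after base 2 of each site, so after position 57.
Linear molecule, 1 cut → 2 fragments:
  1–57 → 57 bp
  58–100 → 43 bp
Sorted largest to smallest: 57, 43 bp.

57, 43 bp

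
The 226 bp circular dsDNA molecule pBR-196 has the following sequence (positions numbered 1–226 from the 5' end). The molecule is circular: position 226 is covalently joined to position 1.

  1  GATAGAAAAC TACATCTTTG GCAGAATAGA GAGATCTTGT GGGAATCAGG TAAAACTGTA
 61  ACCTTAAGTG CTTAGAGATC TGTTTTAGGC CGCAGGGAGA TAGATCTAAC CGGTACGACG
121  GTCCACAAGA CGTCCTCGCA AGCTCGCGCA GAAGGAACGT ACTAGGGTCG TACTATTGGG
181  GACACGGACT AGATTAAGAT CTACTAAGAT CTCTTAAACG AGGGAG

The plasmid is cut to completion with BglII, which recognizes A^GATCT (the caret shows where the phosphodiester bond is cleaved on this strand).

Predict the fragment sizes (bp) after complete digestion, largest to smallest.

BglII sites (AGATCT) start at positions 32, 76, 102, 197, 207.
BglII cuts after the first base of each site, so after positions 32, 76, 102, 197, 207.
Circular molecule, 5 cuts → 5 fragments:
  33–76 → 44 bp
  77–102 → 26 bp
  103–197 → 95 bp
  198–207 → 10 bp
  208–226 then 1–32 → 19 + 32 = 51 bp
Sorted largest to smallest: 95, 51, 44, 26, 10 bp.

95, 51, 44, 26, 10 bp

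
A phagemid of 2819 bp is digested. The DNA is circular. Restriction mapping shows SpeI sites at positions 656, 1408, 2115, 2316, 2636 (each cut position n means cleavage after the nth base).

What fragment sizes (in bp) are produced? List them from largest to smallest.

839, 752, 707, 320, 201 bp

Circular molecule, 5 cuts → 5 fragments:
  1408 − 656 = 752 bp
  2115 − 1408 = 707 bp
  2316 − 2115 = 201 bp
  2636 − 2316 = 320 bp
  wrap: 2819 − 2636 + 656 = 839 bp
Sorted largest to smallest: 839, 752, 707, 320, 201 bp.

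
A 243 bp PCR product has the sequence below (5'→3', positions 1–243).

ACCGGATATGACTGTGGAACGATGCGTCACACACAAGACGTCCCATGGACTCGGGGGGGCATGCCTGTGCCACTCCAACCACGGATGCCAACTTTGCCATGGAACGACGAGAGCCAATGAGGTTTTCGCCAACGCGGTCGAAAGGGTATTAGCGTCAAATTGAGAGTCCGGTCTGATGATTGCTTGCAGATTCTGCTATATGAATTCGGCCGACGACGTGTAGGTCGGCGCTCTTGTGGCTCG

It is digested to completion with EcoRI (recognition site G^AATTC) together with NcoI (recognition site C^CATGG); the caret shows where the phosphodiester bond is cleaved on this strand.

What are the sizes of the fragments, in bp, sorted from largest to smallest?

The EcoRI site (GAATTC) starts at position 202.
EcoRI cuts after the first base of each site, so after position 202.
NcoI sites (CCATGG) start at positions 43, 97.
NcoI cuts after the first base of each site, so after positions 43, 97.
Combined cut positions: 43, 97, 202.
Linear molecule, 3 cuts → 4 fragments:
  1–43 → 43 bp
  44–97 → 54 bp
  98–202 → 105 bp
  203–243 → 41 bp
Sorted largest to smallest: 105, 54, 43, 41 bp.

105, 54, 43, 41 bp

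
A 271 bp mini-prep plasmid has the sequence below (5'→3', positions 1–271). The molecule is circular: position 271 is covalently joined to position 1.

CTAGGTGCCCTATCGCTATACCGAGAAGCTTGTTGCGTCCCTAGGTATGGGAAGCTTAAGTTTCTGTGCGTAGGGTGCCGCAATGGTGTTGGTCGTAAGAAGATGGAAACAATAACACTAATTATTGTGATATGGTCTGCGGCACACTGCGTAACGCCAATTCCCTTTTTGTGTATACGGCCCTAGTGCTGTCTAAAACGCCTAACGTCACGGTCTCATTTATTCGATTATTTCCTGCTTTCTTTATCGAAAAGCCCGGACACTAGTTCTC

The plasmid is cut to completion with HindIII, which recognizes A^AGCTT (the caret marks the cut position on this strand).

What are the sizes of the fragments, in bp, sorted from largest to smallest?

245, 26 bp

HindIII sites (AAGCTT) start at positions 26, 52.
HindIII cuts after the first base of each site, so after positions 26, 52.
Circular molecule, 2 cuts → 2 fragments:
  27–52 → 26 bp
  53–271 then 1–26 → 219 + 26 = 245 bp
Sorted largest to smallest: 245, 26 bp.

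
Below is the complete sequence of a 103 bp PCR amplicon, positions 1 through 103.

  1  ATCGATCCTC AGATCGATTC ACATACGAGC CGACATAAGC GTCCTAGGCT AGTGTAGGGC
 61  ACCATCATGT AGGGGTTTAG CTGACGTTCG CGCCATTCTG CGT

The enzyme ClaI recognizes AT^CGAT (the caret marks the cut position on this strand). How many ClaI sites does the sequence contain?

ATCGAT occurs starting at positions 1, 13.
ClaI cuts at 2 sites.

2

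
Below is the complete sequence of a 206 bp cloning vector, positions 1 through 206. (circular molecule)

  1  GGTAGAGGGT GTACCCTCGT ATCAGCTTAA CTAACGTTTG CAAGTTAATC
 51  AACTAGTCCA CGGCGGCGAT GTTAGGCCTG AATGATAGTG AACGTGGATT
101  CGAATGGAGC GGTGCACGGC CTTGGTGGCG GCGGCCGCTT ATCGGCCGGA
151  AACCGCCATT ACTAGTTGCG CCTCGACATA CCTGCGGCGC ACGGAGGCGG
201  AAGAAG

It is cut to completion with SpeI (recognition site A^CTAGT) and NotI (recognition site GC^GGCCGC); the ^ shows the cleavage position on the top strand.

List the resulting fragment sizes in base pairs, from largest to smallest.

97, 80, 29 bp

SpeI sites (ACTAGT) start at positions 52, 161.
SpeI cuts after the first base of each site, so after positions 52, 161.
The NotI site (GCGGCCGC) starts at position 131.
NotI cuts after base 2 of each site, so after position 132.
Combined cut positions: 52, 132, 161.
Circular molecule, 3 cuts → 3 fragments:
  53–132 → 80 bp
  133–161 → 29 bp
  162–206 then 1–52 → 45 + 52 = 97 bp
Sorted largest to smallest: 97, 80, 29 bp.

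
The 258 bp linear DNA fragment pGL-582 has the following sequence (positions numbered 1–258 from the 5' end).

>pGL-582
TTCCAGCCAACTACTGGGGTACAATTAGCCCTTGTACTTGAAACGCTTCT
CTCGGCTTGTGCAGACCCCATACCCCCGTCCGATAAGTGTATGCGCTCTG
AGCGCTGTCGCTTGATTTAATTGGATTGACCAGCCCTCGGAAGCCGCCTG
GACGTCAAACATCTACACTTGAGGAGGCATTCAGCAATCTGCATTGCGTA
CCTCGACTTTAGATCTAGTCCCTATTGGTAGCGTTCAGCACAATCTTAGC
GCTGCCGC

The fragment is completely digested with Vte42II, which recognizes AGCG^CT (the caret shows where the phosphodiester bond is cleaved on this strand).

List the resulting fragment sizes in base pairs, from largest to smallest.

Vte42II sites (AGCGCT) start at positions 101, 248.
Vte42II cuts after base 4 of each site, so after positions 104, 251.
Linear molecule, 2 cuts → 3 fragments:
  1–104 → 104 bp
  105–251 → 147 bp
  252–258 → 7 bp
Sorted largest to smallest: 147, 104, 7 bp.

147, 104, 7 bp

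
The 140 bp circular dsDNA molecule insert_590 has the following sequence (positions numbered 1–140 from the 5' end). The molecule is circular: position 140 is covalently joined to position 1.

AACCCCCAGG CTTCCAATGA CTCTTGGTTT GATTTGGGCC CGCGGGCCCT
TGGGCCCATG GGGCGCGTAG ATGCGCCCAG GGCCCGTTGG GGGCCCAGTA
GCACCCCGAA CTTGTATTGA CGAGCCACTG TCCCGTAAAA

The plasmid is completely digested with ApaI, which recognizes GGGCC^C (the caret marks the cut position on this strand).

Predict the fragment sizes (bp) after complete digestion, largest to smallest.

ApaI sites (GGGCCC) start at positions 36, 44, 52, 80, 91.
ApaI cuts after base 5 of each site (before the last base), so after positions 40, 48, 56, 84, 95.
Circular molecule, 5 cuts → 5 fragments:
  41–48 → 8 bp
  49–56 → 8 bp
  57–84 → 28 bp
  85–95 → 11 bp
  96–140 then 1–40 → 45 + 40 = 85 bp
Sorted largest to smallest: 85, 28, 11, 8, 8 bp.

85, 28, 11, 8, 8 bp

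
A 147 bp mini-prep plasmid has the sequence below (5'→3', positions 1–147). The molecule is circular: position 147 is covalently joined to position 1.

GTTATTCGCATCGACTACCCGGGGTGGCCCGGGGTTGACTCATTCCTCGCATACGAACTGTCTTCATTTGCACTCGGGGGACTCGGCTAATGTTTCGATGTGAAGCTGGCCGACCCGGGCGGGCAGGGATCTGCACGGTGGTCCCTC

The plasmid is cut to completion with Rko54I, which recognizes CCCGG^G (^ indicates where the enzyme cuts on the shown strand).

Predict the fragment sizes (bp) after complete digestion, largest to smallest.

86, 51, 10 bp

Rko54I sites (CCCGGG) start at positions 18, 28, 114.
Rko54I cuts after base 5 of each site (before the last base), so after positions 22, 32, 118.
Circular molecule, 3 cuts → 3 fragments:
  23–32 → 10 bp
  33–118 → 86 bp
  119–147 then 1–22 → 29 + 22 = 51 bp
Sorted largest to smallest: 86, 51, 10 bp.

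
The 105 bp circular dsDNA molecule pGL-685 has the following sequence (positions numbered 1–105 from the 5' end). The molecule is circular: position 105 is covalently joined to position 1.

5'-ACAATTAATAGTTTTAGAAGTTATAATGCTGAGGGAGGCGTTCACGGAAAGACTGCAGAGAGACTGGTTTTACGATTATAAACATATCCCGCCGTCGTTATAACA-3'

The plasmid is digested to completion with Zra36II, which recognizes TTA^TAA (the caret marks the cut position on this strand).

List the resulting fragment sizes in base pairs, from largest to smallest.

Zra36II sites (TTATAA) start at positions 21, 76, 98.
Zra36II cuts after base 3 of each site, so after positions 23, 78, 100.
Circular molecule, 3 cuts → 3 fragments:
  24–78 → 55 bp
  79–100 → 22 bp
  101–105 then 1–23 → 5 + 23 = 28 bp
Sorted largest to smallest: 55, 28, 22 bp.

55, 28, 22 bp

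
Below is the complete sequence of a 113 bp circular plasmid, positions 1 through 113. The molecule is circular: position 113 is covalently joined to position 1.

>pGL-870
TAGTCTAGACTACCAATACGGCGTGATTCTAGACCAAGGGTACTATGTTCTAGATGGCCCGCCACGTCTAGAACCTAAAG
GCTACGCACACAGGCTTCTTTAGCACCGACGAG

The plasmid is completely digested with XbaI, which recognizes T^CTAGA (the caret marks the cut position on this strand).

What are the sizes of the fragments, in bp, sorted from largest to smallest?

XbaI sites (TCTAGA) start at positions 4, 28, 49, 67.
XbaI cuts after the first base of each site, so after positions 4, 28, 49, 67.
Circular molecule, 4 cuts → 4 fragments:
  5–28 → 24 bp
  29–49 → 21 bp
  50–67 → 18 bp
  68–113 then 1–4 → 46 + 4 = 50 bp
Sorted largest to smallest: 50, 24, 21, 18 bp.

50, 24, 21, 18 bp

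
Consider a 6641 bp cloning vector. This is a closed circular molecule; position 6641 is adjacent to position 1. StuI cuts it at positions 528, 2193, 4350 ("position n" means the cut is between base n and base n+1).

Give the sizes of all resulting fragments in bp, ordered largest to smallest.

2819, 2157, 1665 bp

Circular molecule, 3 cuts → 3 fragments:
  2193 − 528 = 1665 bp
  4350 − 2193 = 2157 bp
  wrap: 6641 − 4350 + 528 = 2819 bp
Sorted largest to smallest: 2819, 2157, 1665 bp.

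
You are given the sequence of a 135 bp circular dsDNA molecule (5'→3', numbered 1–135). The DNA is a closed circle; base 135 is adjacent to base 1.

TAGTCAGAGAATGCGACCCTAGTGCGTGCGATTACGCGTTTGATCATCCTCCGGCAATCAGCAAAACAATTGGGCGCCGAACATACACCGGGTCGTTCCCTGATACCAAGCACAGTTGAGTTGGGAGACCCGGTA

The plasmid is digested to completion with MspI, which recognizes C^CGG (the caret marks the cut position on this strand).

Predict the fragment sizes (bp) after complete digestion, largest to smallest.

MspI sites (CCGG) start at positions 51, 88, 130.
MspI cuts after the first base of each site, so after positions 51, 88, 130.
Circular molecule, 3 cuts → 3 fragments:
  52–88 → 37 bp
  89–130 → 42 bp
  131–135 then 1–51 → 5 + 51 = 56 bp
Sorted largest to smallest: 56, 42, 37 bp.

56, 42, 37 bp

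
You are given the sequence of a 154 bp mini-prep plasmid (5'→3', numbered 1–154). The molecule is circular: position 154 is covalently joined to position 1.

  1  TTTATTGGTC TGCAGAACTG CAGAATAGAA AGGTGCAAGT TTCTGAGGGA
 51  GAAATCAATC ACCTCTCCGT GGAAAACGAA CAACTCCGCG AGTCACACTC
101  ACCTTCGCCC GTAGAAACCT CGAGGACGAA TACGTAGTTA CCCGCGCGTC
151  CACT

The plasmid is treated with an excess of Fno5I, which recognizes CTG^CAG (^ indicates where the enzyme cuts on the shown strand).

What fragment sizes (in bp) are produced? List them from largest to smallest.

146, 8 bp

Fno5I sites (CTGCAG) start at positions 10, 18.
Fno5I cuts after base 3 of each site, so after positions 12, 20.
Circular molecule, 2 cuts → 2 fragments:
  13–20 → 8 bp
  21–154 then 1–12 → 134 + 12 = 146 bp
Sorted largest to smallest: 146, 8 bp.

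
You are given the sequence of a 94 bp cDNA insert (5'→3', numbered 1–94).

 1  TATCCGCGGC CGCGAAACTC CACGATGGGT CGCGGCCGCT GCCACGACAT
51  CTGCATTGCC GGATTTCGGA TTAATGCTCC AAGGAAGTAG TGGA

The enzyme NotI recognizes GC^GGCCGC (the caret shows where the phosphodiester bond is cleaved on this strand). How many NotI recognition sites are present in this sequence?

2

GCGGCCGC occurs starting at positions 6, 32.
NotI cuts at 2 sites.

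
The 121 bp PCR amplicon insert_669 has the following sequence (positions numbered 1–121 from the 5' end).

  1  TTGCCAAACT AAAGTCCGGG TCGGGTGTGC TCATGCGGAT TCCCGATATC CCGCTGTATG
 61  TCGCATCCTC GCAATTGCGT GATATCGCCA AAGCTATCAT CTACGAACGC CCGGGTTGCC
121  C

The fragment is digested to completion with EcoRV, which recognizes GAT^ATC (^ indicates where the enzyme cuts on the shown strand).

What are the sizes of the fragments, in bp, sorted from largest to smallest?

EcoRV sites (GATATC) start at positions 45, 81.
EcoRV cuts after base 3 of each site, so after positions 47, 83.
Linear molecule, 2 cuts → 3 fragments:
  1–47 → 47 bp
  48–83 → 36 bp
  84–121 → 38 bp
Sorted largest to smallest: 47, 38, 36 bp.

47, 38, 36 bp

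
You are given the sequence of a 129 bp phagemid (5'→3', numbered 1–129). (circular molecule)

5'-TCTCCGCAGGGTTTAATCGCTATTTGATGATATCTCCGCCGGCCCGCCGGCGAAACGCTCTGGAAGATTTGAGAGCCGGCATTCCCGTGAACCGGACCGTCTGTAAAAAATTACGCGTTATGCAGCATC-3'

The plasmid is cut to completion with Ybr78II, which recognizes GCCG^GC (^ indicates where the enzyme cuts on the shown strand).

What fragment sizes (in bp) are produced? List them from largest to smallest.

92, 29, 8 bp

Ybr78II sites (GCCGGC) start at positions 38, 46, 75.
Ybr78II cuts after base 4 of each site, so after positions 41, 49, 78.
Circular molecule, 3 cuts → 3 fragments:
  42–49 → 8 bp
  50–78 → 29 bp
  79–129 then 1–41 → 51 + 41 = 92 bp
Sorted largest to smallest: 92, 29, 8 bp.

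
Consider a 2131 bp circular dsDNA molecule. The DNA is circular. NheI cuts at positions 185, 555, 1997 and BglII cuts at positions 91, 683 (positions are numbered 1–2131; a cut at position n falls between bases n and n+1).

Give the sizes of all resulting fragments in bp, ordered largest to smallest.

1314, 370, 225, 128, 94 bp

Combined cut positions (sorted): 91, 185, 555, 683, 1997.
Circular molecule, 5 cuts → 5 fragments:
  185 − 91 = 94 bp
  555 − 185 = 370 bp
  683 − 555 = 128 bp
  1997 − 683 = 1314 bp
  wrap: 2131 − 1997 + 91 = 225 bp
Sorted largest to smallest: 1314, 370, 225, 128, 94 bp.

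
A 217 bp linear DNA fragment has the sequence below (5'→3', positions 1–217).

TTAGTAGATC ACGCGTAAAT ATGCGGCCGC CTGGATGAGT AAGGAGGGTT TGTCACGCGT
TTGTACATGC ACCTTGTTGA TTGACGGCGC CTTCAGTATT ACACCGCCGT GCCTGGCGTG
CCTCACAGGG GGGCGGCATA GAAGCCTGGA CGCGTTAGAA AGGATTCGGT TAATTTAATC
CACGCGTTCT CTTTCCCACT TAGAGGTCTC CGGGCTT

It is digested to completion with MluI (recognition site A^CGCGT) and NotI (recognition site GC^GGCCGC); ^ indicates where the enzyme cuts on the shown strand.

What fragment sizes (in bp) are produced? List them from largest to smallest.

95, 35, 32, 31, 13, 11 bp

MluI sites (ACGCGT) start at positions 11, 55, 150, 182.
MluI cuts after the first base of each site, so after positions 11, 55, 150, 182.
The NotI site (GCGGCCGC) starts at position 23.
NotI cuts after base 2 of each site, so after position 24.
Combined cut positions: 11, 24, 55, 150, 182.
Linear molecule, 5 cuts → 6 fragments:
  1–11 → 11 bp
  12–24 → 13 bp
  25–55 → 31 bp
  56–150 → 95 bp
  151–182 → 32 bp
  183–217 → 35 bp
Sorted largest to smallest: 95, 35, 32, 31, 13, 11 bp.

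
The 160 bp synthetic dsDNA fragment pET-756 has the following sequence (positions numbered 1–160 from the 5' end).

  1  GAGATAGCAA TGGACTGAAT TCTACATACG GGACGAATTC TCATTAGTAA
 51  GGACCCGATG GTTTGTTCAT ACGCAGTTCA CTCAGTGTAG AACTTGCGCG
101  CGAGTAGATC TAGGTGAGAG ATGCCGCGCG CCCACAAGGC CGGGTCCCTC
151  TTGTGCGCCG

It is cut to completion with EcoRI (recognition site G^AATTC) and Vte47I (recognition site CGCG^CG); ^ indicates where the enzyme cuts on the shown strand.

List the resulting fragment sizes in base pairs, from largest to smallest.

EcoRI sites (GAATTC) start at positions 17, 35.
EcoRI cuts after the first base of each site, so after positions 17, 35.
Vte47I sites (CGCGCG) start at positions 97, 125.
Vte47I cuts after base 4 of each site, so after positions 100, 128.
Combined cut positions: 17, 35, 100, 128.
Linear molecule, 4 cuts → 5 fragments:
  1–17 → 17 bp
  18–35 → 18 bp
  36–100 → 65 bp
  101–128 → 28 bp
  129–160 → 32 bp
Sorted largest to smallest: 65, 32, 28, 18, 17 bp.

65, 32, 28, 18, 17 bp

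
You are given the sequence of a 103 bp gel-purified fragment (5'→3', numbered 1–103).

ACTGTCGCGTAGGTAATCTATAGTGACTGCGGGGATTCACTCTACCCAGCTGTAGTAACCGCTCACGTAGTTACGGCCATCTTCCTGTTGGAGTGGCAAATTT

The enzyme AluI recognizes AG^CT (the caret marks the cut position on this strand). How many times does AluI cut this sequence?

AGCT occurs starting at position 48.
AluI cuts at 1 site.

1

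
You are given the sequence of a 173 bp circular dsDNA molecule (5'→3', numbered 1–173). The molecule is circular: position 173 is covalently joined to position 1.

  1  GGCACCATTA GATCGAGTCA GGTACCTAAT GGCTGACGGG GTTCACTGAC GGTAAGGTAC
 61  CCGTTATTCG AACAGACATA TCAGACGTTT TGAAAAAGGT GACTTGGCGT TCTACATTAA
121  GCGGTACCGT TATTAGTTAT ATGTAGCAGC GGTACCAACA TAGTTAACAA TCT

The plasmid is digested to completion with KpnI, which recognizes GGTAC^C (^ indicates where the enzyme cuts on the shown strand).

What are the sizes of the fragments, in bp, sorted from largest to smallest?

67, 43, 35, 28 bp

KpnI sites (GGTACC) start at positions 21, 56, 123, 151.
KpnI cuts after base 5 of each site (before the last base), so after positions 25, 60, 127, 155.
Circular molecule, 4 cuts → 4 fragments:
  26–60 → 35 bp
  61–127 → 67 bp
  128–155 → 28 bp
  156–173 then 1–25 → 18 + 25 = 43 bp
Sorted largest to smallest: 67, 43, 35, 28 bp.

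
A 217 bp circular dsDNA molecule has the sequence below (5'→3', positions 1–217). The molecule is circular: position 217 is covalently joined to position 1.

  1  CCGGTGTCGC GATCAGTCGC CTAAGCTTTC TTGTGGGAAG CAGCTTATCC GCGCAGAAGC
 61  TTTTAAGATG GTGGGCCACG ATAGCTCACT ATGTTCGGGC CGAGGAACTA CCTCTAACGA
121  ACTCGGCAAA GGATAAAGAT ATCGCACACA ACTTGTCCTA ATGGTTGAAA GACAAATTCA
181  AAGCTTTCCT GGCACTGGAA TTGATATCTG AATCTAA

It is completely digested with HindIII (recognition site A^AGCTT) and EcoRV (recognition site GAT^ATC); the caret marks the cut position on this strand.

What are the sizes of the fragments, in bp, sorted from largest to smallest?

83, 41, 35, 34, 24 bp

HindIII sites (AAGCTT) start at positions 23, 57, 181.
HindIII cuts after the first base of each site, so after positions 23, 57, 181.
EcoRV sites (GATATC) start at positions 138, 203.
EcoRV cuts after base 3 of each site, so after positions 140, 205.
Combined cut positions: 23, 57, 140, 181, 205.
Circular molecule, 5 cuts → 5 fragments:
  24–57 → 34 bp
  58–140 → 83 bp
  141–181 → 41 bp
  182–205 → 24 bp
  206–217 then 1–23 → 12 + 23 = 35 bp
Sorted largest to smallest: 83, 41, 35, 34, 24 bp.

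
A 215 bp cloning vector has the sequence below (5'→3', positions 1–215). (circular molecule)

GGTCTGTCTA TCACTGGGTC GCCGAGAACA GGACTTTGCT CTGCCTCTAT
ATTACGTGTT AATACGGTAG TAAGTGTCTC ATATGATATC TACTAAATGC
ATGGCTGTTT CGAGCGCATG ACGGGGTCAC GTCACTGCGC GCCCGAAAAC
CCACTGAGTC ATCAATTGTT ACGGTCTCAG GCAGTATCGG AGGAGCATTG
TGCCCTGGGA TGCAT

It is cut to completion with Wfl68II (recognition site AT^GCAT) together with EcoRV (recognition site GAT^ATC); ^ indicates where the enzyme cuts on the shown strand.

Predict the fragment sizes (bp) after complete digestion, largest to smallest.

113, 91, 11 bp

Wfl68II sites (ATGCAT) start at positions 97, 210.
Wfl68II cuts after base 2 of each site, so after positions 98, 211.
The EcoRV site (GATATC) starts at position 85.
EcoRV cuts after base 3 of each site, so after position 87.
Combined cut positions: 87, 98, 211.
Circular molecule, 3 cuts → 3 fragments:
  88–98 → 11 bp
  99–211 → 113 bp
  212–215 then 1–87 → 4 + 87 = 91 bp
Sorted largest to smallest: 113, 91, 11 bp.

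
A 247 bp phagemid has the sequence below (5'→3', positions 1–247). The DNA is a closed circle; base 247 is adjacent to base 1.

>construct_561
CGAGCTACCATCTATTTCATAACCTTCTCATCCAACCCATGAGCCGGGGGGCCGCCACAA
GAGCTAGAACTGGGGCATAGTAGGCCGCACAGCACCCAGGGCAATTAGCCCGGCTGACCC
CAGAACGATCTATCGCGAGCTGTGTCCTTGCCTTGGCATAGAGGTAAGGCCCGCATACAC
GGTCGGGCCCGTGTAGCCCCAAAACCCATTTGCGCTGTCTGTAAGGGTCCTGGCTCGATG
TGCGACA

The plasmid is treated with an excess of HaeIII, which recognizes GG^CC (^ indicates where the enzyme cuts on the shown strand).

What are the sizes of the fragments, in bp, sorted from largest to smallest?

111, 85, 33, 18 bp

HaeIII sites (GGCC) start at positions 50, 83, 168, 186.
HaeIII cuts after base 2 of each site, so after positions 51, 84, 169, 187.
Circular molecule, 4 cuts → 4 fragments:
  52–84 → 33 bp
  85–169 → 85 bp
  170–187 → 18 bp
  188–247 then 1–51 → 60 + 51 = 111 bp
Sorted largest to smallest: 111, 85, 33, 18 bp.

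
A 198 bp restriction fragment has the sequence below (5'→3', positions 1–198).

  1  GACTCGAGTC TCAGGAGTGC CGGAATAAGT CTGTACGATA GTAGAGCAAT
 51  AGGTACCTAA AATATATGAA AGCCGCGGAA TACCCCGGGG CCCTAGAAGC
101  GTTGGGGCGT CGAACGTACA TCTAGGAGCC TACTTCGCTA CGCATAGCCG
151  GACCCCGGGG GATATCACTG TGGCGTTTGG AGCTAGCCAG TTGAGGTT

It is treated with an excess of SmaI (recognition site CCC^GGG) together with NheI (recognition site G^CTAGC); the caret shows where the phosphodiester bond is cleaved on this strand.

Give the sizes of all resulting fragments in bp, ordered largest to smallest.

86, 70, 26, 16 bp

SmaI sites (CCCGGG) start at positions 84, 154.
SmaI cuts after base 3 of each site, so after positions 86, 156.
The NheI site (GCTAGC) starts at position 182.
NheI cuts after the first base of each site, so after position 182.
Combined cut positions: 86, 156, 182.
Linear molecule, 3 cuts → 4 fragments:
  1–86 → 86 bp
  87–156 → 70 bp
  157–182 → 26 bp
  183–198 → 16 bp
Sorted largest to smallest: 86, 70, 26, 16 bp.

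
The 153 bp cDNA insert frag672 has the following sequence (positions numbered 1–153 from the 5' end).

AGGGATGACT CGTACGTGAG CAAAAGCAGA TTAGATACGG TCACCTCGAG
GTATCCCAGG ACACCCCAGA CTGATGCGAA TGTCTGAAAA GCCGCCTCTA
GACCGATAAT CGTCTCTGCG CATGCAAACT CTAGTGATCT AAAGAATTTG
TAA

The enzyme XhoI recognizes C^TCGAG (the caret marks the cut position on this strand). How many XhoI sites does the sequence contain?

1

CTCGAG occurs starting at position 45.
XhoI cuts at 1 site.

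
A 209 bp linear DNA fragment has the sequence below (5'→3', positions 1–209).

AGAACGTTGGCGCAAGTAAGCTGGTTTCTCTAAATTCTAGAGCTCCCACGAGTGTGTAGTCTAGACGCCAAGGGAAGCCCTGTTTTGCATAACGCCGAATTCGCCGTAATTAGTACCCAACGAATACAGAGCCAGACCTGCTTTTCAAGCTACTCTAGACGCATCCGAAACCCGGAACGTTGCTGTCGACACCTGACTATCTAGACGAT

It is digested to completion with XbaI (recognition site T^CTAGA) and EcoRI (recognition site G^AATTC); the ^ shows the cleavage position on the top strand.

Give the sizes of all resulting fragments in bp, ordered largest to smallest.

XbaI sites (TCTAGA) start at positions 36, 60, 154, 200.
XbaI cuts after the first base of each site, so after positions 36, 60, 154, 200.
The EcoRI site (GAATTC) starts at position 97.
EcoRI cuts after the first base of each site, so after position 97.
Combined cut positions: 36, 60, 97, 154, 200.
Linear molecule, 5 cuts → 6 fragments:
  1–36 → 36 bp
  37–60 → 24 bp
  61–97 → 37 bp
  98–154 → 57 bp
  155–200 → 46 bp
  201–209 → 9 bp
Sorted largest to smallest: 57, 46, 37, 36, 24, 9 bp.

57, 46, 37, 36, 24, 9 bp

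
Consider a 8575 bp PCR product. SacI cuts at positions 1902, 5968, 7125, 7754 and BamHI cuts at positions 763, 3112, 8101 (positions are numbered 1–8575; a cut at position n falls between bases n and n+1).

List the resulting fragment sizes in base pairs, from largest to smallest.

2856, 1210, 1157, 1139, 763, 629, 474, 347 bp

Combined cut positions (sorted): 763, 1902, 3112, 5968, 7125, 7754, 8101.
Linear molecule, 7 cuts → 8 fragments:
  763 − 0 = 763 bp
  1902 − 763 = 1139 bp
  3112 − 1902 = 1210 bp
  5968 − 3112 = 2856 bp
  7125 − 5968 = 1157 bp
  7754 − 7125 = 629 bp
  8101 − 7754 = 347 bp
  8575 − 8101 = 474 bp
Sorted largest to smallest: 2856, 1210, 1157, 1139, 763, 629, 474, 347 bp.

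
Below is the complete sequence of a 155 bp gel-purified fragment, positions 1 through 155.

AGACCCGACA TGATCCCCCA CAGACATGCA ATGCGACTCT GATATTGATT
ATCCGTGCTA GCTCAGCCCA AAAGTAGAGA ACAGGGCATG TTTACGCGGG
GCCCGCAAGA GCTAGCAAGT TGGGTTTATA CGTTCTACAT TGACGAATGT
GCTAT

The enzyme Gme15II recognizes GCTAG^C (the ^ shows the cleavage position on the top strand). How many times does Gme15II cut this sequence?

GCTAGC occurs starting at positions 57, 111.
Gme15II cuts at 2 sites.

2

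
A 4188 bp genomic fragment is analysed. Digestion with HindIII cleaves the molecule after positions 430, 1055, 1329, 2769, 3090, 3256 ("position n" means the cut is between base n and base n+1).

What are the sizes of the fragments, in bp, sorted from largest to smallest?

Linear molecule, 6 cuts → 7 fragments:
  430 − 0 = 430 bp
  1055 − 430 = 625 bp
  1329 − 1055 = 274 bp
  2769 − 1329 = 1440 bp
  3090 − 2769 = 321 bp
  3256 − 3090 = 166 bp
  4188 − 3256 = 932 bp
Sorted largest to smallest: 1440, 932, 625, 430, 321, 274, 166 bp.

1440, 932, 625, 430, 321, 274, 166 bp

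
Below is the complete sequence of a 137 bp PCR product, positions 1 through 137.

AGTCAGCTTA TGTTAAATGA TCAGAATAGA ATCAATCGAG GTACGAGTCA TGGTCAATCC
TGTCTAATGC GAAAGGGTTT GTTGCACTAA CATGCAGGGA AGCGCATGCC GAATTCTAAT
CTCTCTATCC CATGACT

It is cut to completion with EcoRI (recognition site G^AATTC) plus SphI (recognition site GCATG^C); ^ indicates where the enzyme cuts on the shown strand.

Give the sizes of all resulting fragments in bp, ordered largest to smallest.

108, 26, 3 bp

The EcoRI site (GAATTC) starts at position 111.
EcoRI cuts after the first base of each site, so after position 111.
The SphI site (GCATGC) starts at position 104.
SphI cuts after base 5 of each site (before the last base), so after position 108.
Combined cut positions: 108, 111.
Linear molecule, 2 cuts → 3 fragments:
  1–108 → 108 bp
  109–111 → 3 bp
  112–137 → 26 bp
Sorted largest to smallest: 108, 26, 3 bp.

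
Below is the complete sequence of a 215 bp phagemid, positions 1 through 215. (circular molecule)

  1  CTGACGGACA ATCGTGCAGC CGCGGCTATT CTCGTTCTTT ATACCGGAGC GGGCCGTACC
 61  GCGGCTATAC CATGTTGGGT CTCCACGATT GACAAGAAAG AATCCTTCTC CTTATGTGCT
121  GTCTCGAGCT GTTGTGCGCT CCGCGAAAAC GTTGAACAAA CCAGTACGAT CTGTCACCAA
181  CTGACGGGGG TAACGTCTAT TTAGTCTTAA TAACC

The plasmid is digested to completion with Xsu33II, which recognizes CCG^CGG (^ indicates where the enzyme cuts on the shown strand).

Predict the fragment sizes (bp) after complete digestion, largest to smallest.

Xsu33II sites (CCGCGG) start at positions 20, 59.
Xsu33II cuts after base 3 of each site, so after positions 22, 61.
Circular molecule, 2 cuts → 2 fragments:
  23–61 → 39 bp
  62–215 then 1–22 → 154 + 22 = 176 bp
Sorted largest to smallest: 176, 39 bp.

176, 39 bp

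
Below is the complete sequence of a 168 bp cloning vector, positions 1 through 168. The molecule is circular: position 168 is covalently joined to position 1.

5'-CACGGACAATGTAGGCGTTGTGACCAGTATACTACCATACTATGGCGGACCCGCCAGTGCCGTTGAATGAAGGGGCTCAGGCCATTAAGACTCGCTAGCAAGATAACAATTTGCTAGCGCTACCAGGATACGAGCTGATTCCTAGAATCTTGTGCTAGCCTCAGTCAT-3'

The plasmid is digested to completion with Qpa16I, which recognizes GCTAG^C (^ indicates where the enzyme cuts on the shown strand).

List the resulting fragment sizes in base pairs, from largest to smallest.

108, 41, 19 bp

Qpa16I sites (GCTAGC) start at positions 94, 113, 154.
Qpa16I cuts after base 5 of each site (before the last base), so after positions 98, 117, 158.
Circular molecule, 3 cuts → 3 fragments:
  99–117 → 19 bp
  118–158 → 41 bp
  159–168 then 1–98 → 10 + 98 = 108 bp
Sorted largest to smallest: 108, 41, 19 bp.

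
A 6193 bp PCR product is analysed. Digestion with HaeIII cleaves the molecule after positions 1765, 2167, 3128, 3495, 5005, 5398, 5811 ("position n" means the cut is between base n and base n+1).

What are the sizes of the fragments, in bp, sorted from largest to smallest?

Linear molecule, 7 cuts → 8 fragments:
  1765 − 0 = 1765 bp
  2167 − 1765 = 402 bp
  3128 − 2167 = 961 bp
  3495 − 3128 = 367 bp
  5005 − 3495 = 1510 bp
  5398 − 5005 = 393 bp
  5811 − 5398 = 413 bp
  6193 − 5811 = 382 bp
Sorted largest to smallest: 1765, 1510, 961, 413, 402, 393, 382, 367 bp.

1765, 1510, 961, 413, 402, 393, 382, 367 bp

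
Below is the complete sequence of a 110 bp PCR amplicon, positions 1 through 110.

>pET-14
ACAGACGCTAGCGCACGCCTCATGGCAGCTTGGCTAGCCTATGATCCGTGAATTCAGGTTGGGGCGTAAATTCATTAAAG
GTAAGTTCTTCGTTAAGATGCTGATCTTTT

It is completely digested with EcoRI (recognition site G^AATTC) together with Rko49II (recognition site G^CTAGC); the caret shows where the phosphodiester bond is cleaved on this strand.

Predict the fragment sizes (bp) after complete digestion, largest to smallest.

60, 26, 17, 7 bp

The EcoRI site (GAATTC) starts at position 50.
EcoRI cuts after the first base of each site, so after position 50.
Rko49II sites (GCTAGC) start at positions 7, 33.
Rko49II cuts after the first base of each site, so after positions 7, 33.
Combined cut positions: 7, 33, 50.
Linear molecule, 3 cuts → 4 fragments:
  1–7 → 7 bp
  8–33 → 26 bp
  34–50 → 17 bp
  51–110 → 60 bp
Sorted largest to smallest: 60, 26, 17, 7 bp.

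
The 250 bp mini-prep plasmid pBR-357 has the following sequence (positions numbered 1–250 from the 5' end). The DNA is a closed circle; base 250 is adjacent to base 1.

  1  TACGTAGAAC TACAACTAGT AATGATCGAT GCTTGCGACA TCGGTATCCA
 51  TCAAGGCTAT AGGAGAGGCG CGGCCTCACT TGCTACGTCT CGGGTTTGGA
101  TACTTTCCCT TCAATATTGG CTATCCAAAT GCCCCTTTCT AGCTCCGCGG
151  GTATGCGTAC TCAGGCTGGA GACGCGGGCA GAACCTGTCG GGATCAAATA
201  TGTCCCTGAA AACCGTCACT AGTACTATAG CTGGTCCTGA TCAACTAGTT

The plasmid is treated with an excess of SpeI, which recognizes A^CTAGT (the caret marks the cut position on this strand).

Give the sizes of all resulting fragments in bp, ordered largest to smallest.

SpeI sites (ACTAGT) start at positions 15, 218, 244.
SpeI cuts after the first base of each site, so after positions 15, 218, 244.
Circular molecule, 3 cuts → 3 fragments:
  16–218 → 203 bp
  219–244 → 26 bp
  245–250 then 1–15 → 6 + 15 = 21 bp
Sorted largest to smallest: 203, 26, 21 bp.

203, 26, 21 bp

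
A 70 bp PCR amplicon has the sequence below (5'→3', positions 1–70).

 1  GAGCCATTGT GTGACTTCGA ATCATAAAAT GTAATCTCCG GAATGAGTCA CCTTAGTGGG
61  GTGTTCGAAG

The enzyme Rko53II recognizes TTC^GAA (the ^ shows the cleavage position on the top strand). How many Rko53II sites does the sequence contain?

TTCGAA occurs starting at positions 16, 64.
Rko53II cuts at 2 sites.

2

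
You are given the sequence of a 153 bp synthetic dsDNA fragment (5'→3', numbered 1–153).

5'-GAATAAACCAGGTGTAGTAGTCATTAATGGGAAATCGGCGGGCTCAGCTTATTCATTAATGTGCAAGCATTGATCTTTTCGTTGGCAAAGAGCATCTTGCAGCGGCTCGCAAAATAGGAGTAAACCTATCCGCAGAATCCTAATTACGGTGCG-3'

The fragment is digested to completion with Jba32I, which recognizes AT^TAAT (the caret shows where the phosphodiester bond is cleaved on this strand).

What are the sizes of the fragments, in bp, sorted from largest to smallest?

97, 32, 24 bp

Jba32I sites (ATTAAT) start at positions 23, 55.
Jba32I cuts after base 2 of each site, so after positions 24, 56.
Linear molecule, 2 cuts → 3 fragments:
  1–24 → 24 bp
  25–56 → 32 bp
  57–153 → 97 bp
Sorted largest to smallest: 97, 32, 24 bp.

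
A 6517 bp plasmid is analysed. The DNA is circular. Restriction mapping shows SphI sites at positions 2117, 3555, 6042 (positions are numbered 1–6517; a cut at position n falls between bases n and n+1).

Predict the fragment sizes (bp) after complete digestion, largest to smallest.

Circular molecule, 3 cuts → 3 fragments:
  3555 − 2117 = 1438 bp
  6042 − 3555 = 2487 bp
  wrap: 6517 − 6042 + 2117 = 2592 bp
Sorted largest to smallest: 2592, 2487, 1438 bp.

2592, 2487, 1438 bp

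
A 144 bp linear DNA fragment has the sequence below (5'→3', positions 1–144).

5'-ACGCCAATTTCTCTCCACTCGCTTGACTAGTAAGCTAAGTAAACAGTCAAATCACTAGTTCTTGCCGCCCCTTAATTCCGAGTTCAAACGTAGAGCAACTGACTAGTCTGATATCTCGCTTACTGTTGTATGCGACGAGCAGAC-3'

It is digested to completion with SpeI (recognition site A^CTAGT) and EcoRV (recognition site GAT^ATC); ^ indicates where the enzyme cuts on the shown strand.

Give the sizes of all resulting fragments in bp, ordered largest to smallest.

48, 32, 28, 26, 10 bp

SpeI sites (ACTAGT) start at positions 26, 54, 102.
SpeI cuts after the first base of each site, so after positions 26, 54, 102.
The EcoRV site (GATATC) starts at position 110.
EcoRV cuts after base 3 of each site, so after position 112.
Combined cut positions: 26, 54, 102, 112.
Linear molecule, 4 cuts → 5 fragments:
  1–26 → 26 bp
  27–54 → 28 bp
  55–102 → 48 bp
  103–112 → 10 bp
  113–144 → 32 bp
Sorted largest to smallest: 48, 32, 28, 26, 10 bp.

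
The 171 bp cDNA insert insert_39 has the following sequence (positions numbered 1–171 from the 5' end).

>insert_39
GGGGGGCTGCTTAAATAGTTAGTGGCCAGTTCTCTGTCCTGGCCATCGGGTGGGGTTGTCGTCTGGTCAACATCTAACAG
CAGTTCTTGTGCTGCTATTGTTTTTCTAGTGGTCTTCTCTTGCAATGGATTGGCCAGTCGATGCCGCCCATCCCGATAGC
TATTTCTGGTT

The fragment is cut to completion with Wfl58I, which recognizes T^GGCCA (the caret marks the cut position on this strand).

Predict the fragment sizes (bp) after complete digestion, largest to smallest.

91, 40, 23, 17 bp

Wfl58I sites (TGGCCA) start at positions 23, 40, 131.
Wfl58I cuts after the first base of each site, so after positions 23, 40, 131.
Linear molecule, 3 cuts → 4 fragments:
  1–23 → 23 bp
  24–40 → 17 bp
  41–131 → 91 bp
  132–171 → 40 bp
Sorted largest to smallest: 91, 40, 23, 17 bp.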